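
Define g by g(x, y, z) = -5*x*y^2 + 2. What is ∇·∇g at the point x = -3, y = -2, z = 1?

∂²g/∂x² = 0
∂²g/∂y² = -10*x
∂²g/∂z² = 0
∇²g = -10*x
At (-3, -2, 1): 30.

30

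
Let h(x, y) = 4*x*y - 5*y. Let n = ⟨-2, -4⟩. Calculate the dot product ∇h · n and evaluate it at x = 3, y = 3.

∂h/∂x = 4*y
∂h/∂y = 4*x - 5
∇h at (3, 3) = (12, 7)
∇h · n = (12)(-2) + (7)(-4) = -52

-52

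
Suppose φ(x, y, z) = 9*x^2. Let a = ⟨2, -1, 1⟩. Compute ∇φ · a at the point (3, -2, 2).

∂φ/∂x = 18*x
∂φ/∂y = 0
∂φ/∂z = 0
∇φ at (3, -2, 2) = (54, 0, 0)
∇φ · a = (54)(2) + (0)(-1) + (0)(1) = 108

108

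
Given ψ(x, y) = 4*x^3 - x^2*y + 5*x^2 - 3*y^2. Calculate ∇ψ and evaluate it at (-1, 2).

∂ψ/∂x = 12*x^2 - 2*x*y + 10*x
∂ψ/∂y = -x^2 - 6*y
∇ψ = (12*x^2 - 2*x*y + 10*x, -x^2 - 6*y)
At (-1, 2): (6, -13).

(6, -13)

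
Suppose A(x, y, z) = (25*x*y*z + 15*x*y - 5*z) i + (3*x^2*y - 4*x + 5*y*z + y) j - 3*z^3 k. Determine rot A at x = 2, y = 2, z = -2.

(∇×A)₁ = ∂A₃/∂y − ∂A₂/∂z = -5*y
(∇×A)₂ = ∂A₁/∂z − ∂A₃/∂x = 25*x*y - 5
(∇×A)₃ = ∂A₂/∂x − ∂A₁/∂y = 6*x*y - 25*x*z - 15*x - 4
∇×A = (-5*y, 25*x*y - 5, 6*x*y - 25*x*z - 15*x - 4)
At (2, 2, -2): (-10, 95, 90).

(-10, 95, 90)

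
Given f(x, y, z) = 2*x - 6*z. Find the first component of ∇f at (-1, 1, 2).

2

(∇f)_1 = ∂f/∂x = 2
At (-1, 1, 2): 2.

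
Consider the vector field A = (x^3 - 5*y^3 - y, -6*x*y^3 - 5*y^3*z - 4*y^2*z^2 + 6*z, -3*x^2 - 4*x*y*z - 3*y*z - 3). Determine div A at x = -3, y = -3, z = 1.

∂A₁/∂x = 3*x^2
∂A₂/∂y = -18*x*y^2 - 15*y^2*z - 8*y*z^2
∂A₃/∂z = -4*x*y - 3*y
∇·A = 3*x^2 - 18*x*y^2 - 4*x*y - 15*y^2*z - 8*y*z^2 - 3*y
At (-3, -3, 1): 375.

375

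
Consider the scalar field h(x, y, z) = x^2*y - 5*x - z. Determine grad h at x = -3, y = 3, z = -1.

(-23, 9, -1)

∂h/∂x = 2*x*y - 5
∂h/∂y = x^2
∂h/∂z = -1
∇h = (2*x*y - 5, x^2, -1)
At (-3, 3, -1): (-23, 9, -1).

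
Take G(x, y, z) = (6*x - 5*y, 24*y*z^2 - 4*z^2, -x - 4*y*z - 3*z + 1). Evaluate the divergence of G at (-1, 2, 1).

∂G₁/∂x = 6
∂G₂/∂y = 24*z^2
∂G₃/∂z = -4*y - 3
∇·G = -4*y + 24*z^2 + 3
At (-1, 2, 1): 19.

19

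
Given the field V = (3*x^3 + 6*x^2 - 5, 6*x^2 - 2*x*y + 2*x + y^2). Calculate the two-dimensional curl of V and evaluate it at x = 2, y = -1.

∂V₂/∂x = 12*x - 2*y + 2
∂V₁/∂y = 0
Scalar curl = 12*x - 2*y + 2
At (2, -1): 28.

28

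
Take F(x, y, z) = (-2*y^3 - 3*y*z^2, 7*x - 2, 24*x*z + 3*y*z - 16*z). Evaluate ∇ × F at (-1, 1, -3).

(∇×F)₁ = ∂F₃/∂y − ∂F₂/∂z = 3*z
(∇×F)₂ = ∂F₁/∂z − ∂F₃/∂x = -6*y*z - 24*z
(∇×F)₃ = ∂F₂/∂x − ∂F₁/∂y = 6*y^2 + 3*z^2 + 7
∇×F = (3*z, -6*y*z - 24*z, 6*y^2 + 3*z^2 + 7)
At (-1, 1, -3): (-9, 90, 40).

(-9, 90, 40)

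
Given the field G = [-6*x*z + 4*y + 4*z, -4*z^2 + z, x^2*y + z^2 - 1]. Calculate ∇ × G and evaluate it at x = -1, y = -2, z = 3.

(24, 6, -4)

(∇×G)₁ = ∂G₃/∂y − ∂G₂/∂z = x^2 + 8*z - 1
(∇×G)₂ = ∂G₁/∂z − ∂G₃/∂x = -2*x*y - 6*x + 4
(∇×G)₃ = ∂G₂/∂x − ∂G₁/∂y = -4
∇×G = (x^2 + 8*z - 1, -2*x*y - 6*x + 4, -4)
At (-1, -2, 3): (24, 6, -4).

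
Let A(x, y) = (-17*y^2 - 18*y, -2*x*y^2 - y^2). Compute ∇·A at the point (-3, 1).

10

∂A₁/∂x = 0
∂A₂/∂y = -4*x*y - 2*y
∇·A = -4*x*y - 2*y
At (-3, 1): 10.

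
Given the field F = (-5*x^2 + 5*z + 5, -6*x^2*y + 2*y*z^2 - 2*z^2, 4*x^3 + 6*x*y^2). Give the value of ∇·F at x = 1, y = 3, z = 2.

∂F₁/∂x = -10*x
∂F₂/∂y = -6*x^2 + 2*z^2
∂F₃/∂z = 0
∇·F = -6*x^2 - 10*x + 2*z^2
At (1, 3, 2): -8.

-8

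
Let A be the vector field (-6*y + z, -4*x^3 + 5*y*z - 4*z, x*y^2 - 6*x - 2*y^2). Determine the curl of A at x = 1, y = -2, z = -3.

(18, 3, -6)

(∇×A)₁ = ∂A₃/∂y − ∂A₂/∂z = 2*x*y - 9*y + 4
(∇×A)₂ = ∂A₁/∂z − ∂A₃/∂x = -y^2 + 7
(∇×A)₃ = ∂A₂/∂x − ∂A₁/∂y = -12*x^2 + 6
∇×A = (2*x*y - 9*y + 4, -y^2 + 7, -12*x^2 + 6)
At (1, -2, -3): (18, 3, -6).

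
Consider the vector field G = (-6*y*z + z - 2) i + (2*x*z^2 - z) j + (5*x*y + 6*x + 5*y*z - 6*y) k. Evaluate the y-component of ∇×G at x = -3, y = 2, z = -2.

-27

(∇×G)_2 = ∂G₁/∂z − ∂G₃/∂x
= -6*y + 1 − (5*y + 6)
= -11*y - 5
At (-3, 2, -2): -27.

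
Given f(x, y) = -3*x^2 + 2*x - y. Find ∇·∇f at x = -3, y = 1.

∂²f/∂x² = -6
∂²f/∂y² = 0
∇²f = -6
At (-3, 1): -6.

-6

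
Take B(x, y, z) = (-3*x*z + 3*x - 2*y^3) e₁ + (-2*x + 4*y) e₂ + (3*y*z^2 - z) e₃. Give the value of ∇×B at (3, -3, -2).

(12, -9, 52)

(∇×B)₁ = ∂B₃/∂y − ∂B₂/∂z = 3*z^2
(∇×B)₂ = ∂B₁/∂z − ∂B₃/∂x = -3*x
(∇×B)₃ = ∂B₂/∂x − ∂B₁/∂y = 6*y^2 - 2
∇×B = (3*z^2, -3*x, 6*y^2 - 2)
At (3, -3, -2): (12, -9, 52).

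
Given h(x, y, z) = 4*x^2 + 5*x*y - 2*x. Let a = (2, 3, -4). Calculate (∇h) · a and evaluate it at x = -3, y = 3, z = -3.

-67

∂h/∂x = 8*x + 5*y - 2
∂h/∂y = 5*x
∂h/∂z = 0
∇h at (-3, 3, -3) = (-11, -15, 0)
∇h · a = (-11)(2) + (-15)(3) + (0)(-4) = -67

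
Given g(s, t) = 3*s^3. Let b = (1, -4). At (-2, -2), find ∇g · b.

∂g/∂s = 9*s^2
∂g/∂t = 0
∇g at (-2, -2) = (36, 0)
∇g · b = (36)(1) + (0)(-4) = 36

36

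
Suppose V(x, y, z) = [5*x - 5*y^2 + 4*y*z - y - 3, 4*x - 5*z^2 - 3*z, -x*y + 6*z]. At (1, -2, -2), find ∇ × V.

(∇×V)₁ = ∂V₃/∂y − ∂V₂/∂z = -x + 10*z + 3
(∇×V)₂ = ∂V₁/∂z − ∂V₃/∂x = 5*y
(∇×V)₃ = ∂V₂/∂x − ∂V₁/∂y = 10*y - 4*z + 5
∇×V = (-x + 10*z + 3, 5*y, 10*y - 4*z + 5)
At (1, -2, -2): (-18, -10, -7).

(-18, -10, -7)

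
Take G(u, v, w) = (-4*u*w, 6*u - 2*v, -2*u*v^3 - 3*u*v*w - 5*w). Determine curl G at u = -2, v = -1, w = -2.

(0, 12, 6)

(∇×G)₁ = ∂G₃/∂v − ∂G₂/∂w = -6*u*v^2 - 3*u*w
(∇×G)₂ = ∂G₁/∂w − ∂G₃/∂u = -4*u + 2*v^3 + 3*v*w
(∇×G)₃ = ∂G₂/∂u − ∂G₁/∂v = 6
∇×G = (-6*u*v^2 - 3*u*w, -4*u + 2*v^3 + 3*v*w, 6)
At (-2, -1, -2): (0, 12, 6).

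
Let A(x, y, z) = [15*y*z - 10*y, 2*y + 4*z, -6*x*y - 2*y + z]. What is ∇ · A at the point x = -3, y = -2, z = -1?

3

∂A₁/∂x = 0
∂A₂/∂y = 2
∂A₃/∂z = 1
∇·A = 3
At (-3, -2, -1): 3.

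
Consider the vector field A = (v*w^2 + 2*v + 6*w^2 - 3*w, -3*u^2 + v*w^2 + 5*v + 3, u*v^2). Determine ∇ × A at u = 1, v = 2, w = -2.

(12, -39, -12)

(∇×A)₁ = ∂A₃/∂v − ∂A₂/∂w = 2*u*v - 2*v*w
(∇×A)₂ = ∂A₁/∂w − ∂A₃/∂u = -v^2 + 2*v*w + 12*w - 3
(∇×A)₃ = ∂A₂/∂u − ∂A₁/∂v = -6*u - w^2 - 2
∇×A = (2*u*v - 2*v*w, -v^2 + 2*v*w + 12*w - 3, -6*u - w^2 - 2)
At (1, 2, -2): (12, -39, -12).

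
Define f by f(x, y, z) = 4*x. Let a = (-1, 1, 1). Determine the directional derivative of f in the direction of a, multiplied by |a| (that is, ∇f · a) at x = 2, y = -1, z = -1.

∂f/∂x = 4
∂f/∂y = 0
∂f/∂z = 0
∇f at (2, -1, -1) = (4, 0, 0)
∇f · a = (4)(-1) + (0)(1) + (0)(1) = -4

-4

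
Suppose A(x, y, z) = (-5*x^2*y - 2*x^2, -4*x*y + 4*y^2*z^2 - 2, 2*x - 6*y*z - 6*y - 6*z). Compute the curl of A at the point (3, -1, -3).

(36, -2, 49)

(∇×A)₁ = ∂A₃/∂y − ∂A₂/∂z = -8*y^2*z - 6*z - 6
(∇×A)₂ = ∂A₁/∂z − ∂A₃/∂x = -2
(∇×A)₃ = ∂A₂/∂x − ∂A₁/∂y = 5*x^2 - 4*y
∇×A = (-8*y^2*z - 6*z - 6, -2, 5*x^2 - 4*y)
At (3, -1, -3): (36, -2, 49).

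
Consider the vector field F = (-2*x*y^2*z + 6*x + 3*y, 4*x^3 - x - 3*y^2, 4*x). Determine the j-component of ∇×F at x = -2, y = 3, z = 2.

(∇×F)_2 = ∂F₁/∂z − ∂F₃/∂x
= -2*x*y^2 − (4)
= -2*x*y^2 - 4
At (-2, 3, 2): 32.

32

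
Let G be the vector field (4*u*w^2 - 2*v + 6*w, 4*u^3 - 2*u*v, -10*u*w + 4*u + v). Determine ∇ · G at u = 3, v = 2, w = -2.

∂G₁/∂u = 4*w^2
∂G₂/∂v = -2*u
∂G₃/∂w = -10*u
∇·G = -12*u + 4*w^2
At (3, 2, -2): -20.

-20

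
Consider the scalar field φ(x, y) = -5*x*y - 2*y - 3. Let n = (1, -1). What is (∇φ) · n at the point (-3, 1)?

-18

∂φ/∂x = -5*y
∂φ/∂y = -5*x - 2
∇φ at (-3, 1) = (-5, 13)
∇φ · n = (-5)(1) + (13)(-1) = -18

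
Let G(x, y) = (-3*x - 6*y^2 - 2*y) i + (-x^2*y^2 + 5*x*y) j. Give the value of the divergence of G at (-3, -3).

36

∂G₁/∂x = -3
∂G₂/∂y = -2*x^2*y + 5*x
∇·G = -2*x^2*y + 5*x - 3
At (-3, -3): 36.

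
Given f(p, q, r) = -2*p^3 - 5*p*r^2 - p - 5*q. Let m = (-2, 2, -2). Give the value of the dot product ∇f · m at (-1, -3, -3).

154

∂f/∂p = -6*p^2 - 5*r^2 - 1
∂f/∂q = -5
∂f/∂r = -10*p*r
∇f at (-1, -3, -3) = (-52, -5, -30)
∇f · m = (-52)(-2) + (-5)(2) + (-30)(-2) = 154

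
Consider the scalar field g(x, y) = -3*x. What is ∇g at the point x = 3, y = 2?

∂g/∂x = -3
∂g/∂y = 0
∇g = (-3, 0)
At (3, 2): (-3, 0).

(-3, 0)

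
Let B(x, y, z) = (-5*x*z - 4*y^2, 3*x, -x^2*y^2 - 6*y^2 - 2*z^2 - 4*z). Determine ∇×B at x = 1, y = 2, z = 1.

(∇×B)₁ = ∂B₃/∂y − ∂B₂/∂z = -2*x^2*y - 12*y
(∇×B)₂ = ∂B₁/∂z − ∂B₃/∂x = 2*x*y^2 - 5*x
(∇×B)₃ = ∂B₂/∂x − ∂B₁/∂y = 8*y + 3
∇×B = (-2*x^2*y - 12*y, 2*x*y^2 - 5*x, 8*y + 3)
At (1, 2, 1): (-28, 3, 19).

(-28, 3, 19)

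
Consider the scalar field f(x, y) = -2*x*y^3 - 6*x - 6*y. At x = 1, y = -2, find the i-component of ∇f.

10

(∇f)_1 = ∂f/∂x = -2*y^3 - 6
At (1, -2): 10.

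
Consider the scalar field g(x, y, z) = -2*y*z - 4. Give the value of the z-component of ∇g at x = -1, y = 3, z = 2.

(∇g)_3 = ∂g/∂z = -2*y
At (-1, 3, 2): -6.

-6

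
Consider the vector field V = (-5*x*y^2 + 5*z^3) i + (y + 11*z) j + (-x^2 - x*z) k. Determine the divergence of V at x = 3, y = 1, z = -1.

∂V₁/∂x = -5*y^2
∂V₂/∂y = 1
∂V₃/∂z = -x
∇·V = -x - 5*y^2 + 1
At (3, 1, -1): -7.

-7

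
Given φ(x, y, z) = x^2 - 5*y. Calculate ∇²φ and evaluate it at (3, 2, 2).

∂²φ/∂x² = 2
∂²φ/∂y² = 0
∂²φ/∂z² = 0
∇²φ = 2
At (3, 2, 2): 2.

2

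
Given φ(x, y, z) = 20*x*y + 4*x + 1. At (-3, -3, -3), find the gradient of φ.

∂φ/∂x = 20*y + 4
∂φ/∂y = 20*x
∂φ/∂z = 0
∇φ = (20*y + 4, 20*x, 0)
At (-3, -3, -3): (-56, -60, 0).

(-56, -60, 0)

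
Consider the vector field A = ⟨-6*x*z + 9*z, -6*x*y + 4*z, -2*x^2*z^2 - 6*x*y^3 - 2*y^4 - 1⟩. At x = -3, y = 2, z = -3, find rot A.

(148, -33, -12)

(∇×A)₁ = ∂A₃/∂y − ∂A₂/∂z = -18*x*y^2 - 8*y^3 - 4
(∇×A)₂ = ∂A₁/∂z − ∂A₃/∂x = 4*x*z^2 - 6*x + 6*y^3 + 9
(∇×A)₃ = ∂A₂/∂x − ∂A₁/∂y = -6*y
∇×A = (-18*x*y^2 - 8*y^3 - 4, 4*x*z^2 - 6*x + 6*y^3 + 9, -6*y)
At (-3, 2, -3): (148, -33, -12).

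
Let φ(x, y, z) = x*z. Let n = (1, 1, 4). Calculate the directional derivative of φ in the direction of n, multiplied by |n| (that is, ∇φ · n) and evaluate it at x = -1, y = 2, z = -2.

∂φ/∂x = z
∂φ/∂y = 0
∂φ/∂z = x
∇φ at (-1, 2, -2) = (-2, 0, -1)
∇φ · n = (-2)(1) + (0)(1) + (-1)(4) = -6

-6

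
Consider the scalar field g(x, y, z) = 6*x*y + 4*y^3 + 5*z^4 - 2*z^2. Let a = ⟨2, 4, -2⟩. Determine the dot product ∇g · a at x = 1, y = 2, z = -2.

544

∂g/∂x = 6*y
∂g/∂y = 6*x + 12*y^2
∂g/∂z = 20*z^3 - 4*z
∇g at (1, 2, -2) = (12, 54, -152)
∇g · a = (12)(2) + (54)(4) + (-152)(-2) = 544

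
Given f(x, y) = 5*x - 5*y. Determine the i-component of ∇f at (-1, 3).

(∇f)_1 = ∂f/∂x = 5
At (-1, 3): 5.

5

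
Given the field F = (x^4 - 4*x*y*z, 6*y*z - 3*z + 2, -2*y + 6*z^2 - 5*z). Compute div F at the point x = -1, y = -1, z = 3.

∂F₁/∂x = 4*x^3 - 4*y*z
∂F₂/∂y = 6*z
∂F₃/∂z = 12*z - 5
∇·F = 4*x^3 - 4*y*z + 18*z - 5
At (-1, -1, 3): 57.

57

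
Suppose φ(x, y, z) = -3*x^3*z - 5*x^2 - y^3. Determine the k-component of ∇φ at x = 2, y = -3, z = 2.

-24

(∇φ)_3 = ∂φ/∂z = -3*x^3
At (2, -3, 2): -24.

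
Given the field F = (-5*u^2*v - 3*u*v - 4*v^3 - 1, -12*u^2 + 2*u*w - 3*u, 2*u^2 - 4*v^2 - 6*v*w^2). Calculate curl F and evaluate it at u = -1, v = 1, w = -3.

(-60, 4, 29)

(∇×F)₁ = ∂F₃/∂v − ∂F₂/∂w = -2*u - 8*v - 6*w^2
(∇×F)₂ = ∂F₁/∂w − ∂F₃/∂u = -4*u
(∇×F)₃ = ∂F₂/∂u − ∂F₁/∂v = 5*u^2 - 21*u + 12*v^2 + 2*w - 3
∇×F = (-2*u - 8*v - 6*w^2, -4*u, 5*u^2 - 21*u + 12*v^2 + 2*w - 3)
At (-1, 1, -3): (-60, 4, 29).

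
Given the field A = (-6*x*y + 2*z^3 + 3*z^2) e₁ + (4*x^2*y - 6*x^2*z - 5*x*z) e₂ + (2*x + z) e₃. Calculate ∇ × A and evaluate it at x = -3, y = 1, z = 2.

(∇×A)₁ = ∂A₃/∂y − ∂A₂/∂z = 6*x^2 + 5*x
(∇×A)₂ = ∂A₁/∂z − ∂A₃/∂x = 6*z^2 + 6*z - 2
(∇×A)₃ = ∂A₂/∂x − ∂A₁/∂y = 8*x*y - 12*x*z + 6*x - 5*z
∇×A = (6*x^2 + 5*x, 6*z^2 + 6*z - 2, 8*x*y - 12*x*z + 6*x - 5*z)
At (-3, 1, 2): (39, 34, 20).

(39, 34, 20)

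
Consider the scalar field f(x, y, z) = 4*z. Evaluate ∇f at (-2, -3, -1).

(0, 0, 4)

∂f/∂x = 0
∂f/∂y = 0
∂f/∂z = 4
∇f = (0, 0, 4)
At (-2, -3, -1): (0, 0, 4).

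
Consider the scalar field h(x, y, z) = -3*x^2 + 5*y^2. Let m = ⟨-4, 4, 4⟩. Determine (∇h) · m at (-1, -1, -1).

-64

∂h/∂x = -6*x
∂h/∂y = 10*y
∂h/∂z = 0
∇h at (-1, -1, -1) = (6, -10, 0)
∇h · m = (6)(-4) + (-10)(4) + (0)(4) = -64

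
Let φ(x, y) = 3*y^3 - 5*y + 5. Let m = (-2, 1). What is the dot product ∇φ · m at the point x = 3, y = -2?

∂φ/∂x = 0
∂φ/∂y = 9*y^2 - 5
∇φ at (3, -2) = (0, 31)
∇φ · m = (0)(-2) + (31)(1) = 31

31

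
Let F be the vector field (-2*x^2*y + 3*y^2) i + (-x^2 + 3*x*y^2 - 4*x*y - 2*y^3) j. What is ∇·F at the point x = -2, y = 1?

-2

∂F₁/∂x = -4*x*y
∂F₂/∂y = 6*x*y - 4*x - 6*y^2
∇·F = 2*x*y - 4*x - 6*y^2
At (-2, 1): -2.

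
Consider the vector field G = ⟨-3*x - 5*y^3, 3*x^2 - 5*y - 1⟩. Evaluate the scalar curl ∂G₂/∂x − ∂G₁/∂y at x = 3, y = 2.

78

∂G₂/∂x = 6*x
∂G₁/∂y = -15*y^2
Scalar curl = 6*x + 15*y^2
At (3, 2): 78.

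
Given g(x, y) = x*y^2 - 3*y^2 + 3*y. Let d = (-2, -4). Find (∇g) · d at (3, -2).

-20

∂g/∂x = y^2
∂g/∂y = 2*x*y - 6*y + 3
∇g at (3, -2) = (4, 3)
∇g · d = (4)(-2) + (3)(-4) = -20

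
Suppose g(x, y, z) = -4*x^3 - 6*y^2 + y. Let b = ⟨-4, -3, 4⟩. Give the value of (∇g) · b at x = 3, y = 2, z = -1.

∂g/∂x = -12*x^2
∂g/∂y = -12*y + 1
∂g/∂z = 0
∇g at (3, 2, -1) = (-108, -23, 0)
∇g · b = (-108)(-4) + (-23)(-3) + (0)(4) = 501

501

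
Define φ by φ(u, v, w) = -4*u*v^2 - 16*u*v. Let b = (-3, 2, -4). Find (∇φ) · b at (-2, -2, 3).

∂φ/∂u = -4*v^2 - 16*v
∂φ/∂v = -8*u*v - 16*u
∂φ/∂w = 0
∇φ at (-2, -2, 3) = (16, 0, 0)
∇φ · b = (16)(-3) + (0)(2) + (0)(-4) = -48

-48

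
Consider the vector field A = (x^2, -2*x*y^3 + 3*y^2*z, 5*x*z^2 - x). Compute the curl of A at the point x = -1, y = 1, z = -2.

(∇×A)₁ = ∂A₃/∂y − ∂A₂/∂z = -3*y^2
(∇×A)₂ = ∂A₁/∂z − ∂A₃/∂x = -5*z^2 + 1
(∇×A)₃ = ∂A₂/∂x − ∂A₁/∂y = -2*y^3
∇×A = (-3*y^2, -5*z^2 + 1, -2*y^3)
At (-1, 1, -2): (-3, -19, -2).

(-3, -19, -2)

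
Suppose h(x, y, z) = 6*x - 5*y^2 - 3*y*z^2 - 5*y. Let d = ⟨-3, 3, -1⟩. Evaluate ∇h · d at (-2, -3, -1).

66

∂h/∂x = 6
∂h/∂y = -10*y - 3*z^2 - 5
∂h/∂z = -6*y*z
∇h at (-2, -3, -1) = (6, 22, -18)
∇h · d = (6)(-3) + (22)(3) + (-18)(-1) = 66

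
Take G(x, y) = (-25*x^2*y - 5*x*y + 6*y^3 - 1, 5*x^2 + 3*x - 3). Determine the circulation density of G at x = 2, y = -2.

∂G₂/∂x = 10*x + 3
∂G₁/∂y = -25*x^2 - 5*x + 18*y^2
Scalar curl = 25*x^2 + 15*x - 18*y^2 + 3
At (2, -2): 61.

61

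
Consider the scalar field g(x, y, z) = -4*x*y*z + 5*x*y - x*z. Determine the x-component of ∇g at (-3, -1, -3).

(∇g)_1 = ∂g/∂x = -4*y*z + 5*y - z
At (-3, -1, -3): -14.

-14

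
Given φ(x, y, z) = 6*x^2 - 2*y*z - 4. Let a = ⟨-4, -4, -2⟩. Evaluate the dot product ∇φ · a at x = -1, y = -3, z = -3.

∂φ/∂x = 12*x
∂φ/∂y = -2*z
∂φ/∂z = -2*y
∇φ at (-1, -3, -3) = (-12, 6, 6)
∇φ · a = (-12)(-4) + (6)(-4) + (6)(-2) = 12

12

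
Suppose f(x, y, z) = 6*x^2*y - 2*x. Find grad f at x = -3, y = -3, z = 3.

∂f/∂x = 12*x*y - 2
∂f/∂y = 6*x^2
∂f/∂z = 0
∇f = (12*x*y - 2, 6*x^2, 0)
At (-3, -3, 3): (106, 54, 0).

(106, 54, 0)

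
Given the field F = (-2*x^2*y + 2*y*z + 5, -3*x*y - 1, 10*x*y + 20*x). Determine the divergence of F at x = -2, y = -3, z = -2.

∂F₁/∂x = -4*x*y
∂F₂/∂y = -3*x
∂F₃/∂z = 0
∇·F = -4*x*y - 3*x
At (-2, -3, -2): -18.

-18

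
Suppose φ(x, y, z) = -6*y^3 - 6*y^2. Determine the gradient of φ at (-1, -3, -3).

(0, -126, 0)

∂φ/∂x = 0
∂φ/∂y = -18*y^2 - 12*y
∂φ/∂z = 0
∇φ = (0, -18*y^2 - 12*y, 0)
At (-1, -3, -3): (0, -126, 0).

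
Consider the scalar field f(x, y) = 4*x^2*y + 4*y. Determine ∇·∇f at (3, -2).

∂²f/∂x² = 8*y
∂²f/∂y² = 0
∇²f = 8*y
At (3, -2): -16.

-16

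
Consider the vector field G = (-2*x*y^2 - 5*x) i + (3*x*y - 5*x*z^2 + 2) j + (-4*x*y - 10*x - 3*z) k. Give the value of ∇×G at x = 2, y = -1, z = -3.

(∇×G)₁ = ∂G₃/∂y − ∂G₂/∂z = 10*x*z - 4*x
(∇×G)₂ = ∂G₁/∂z − ∂G₃/∂x = 4*y + 10
(∇×G)₃ = ∂G₂/∂x − ∂G₁/∂y = 4*x*y + 3*y - 5*z^2
∇×G = (10*x*z - 4*x, 4*y + 10, 4*x*y + 3*y - 5*z^2)
At (2, -1, -3): (-68, 6, -56).

(-68, 6, -56)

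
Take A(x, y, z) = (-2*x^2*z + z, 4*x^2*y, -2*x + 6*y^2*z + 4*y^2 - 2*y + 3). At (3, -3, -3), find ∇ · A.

126

∂A₁/∂x = -4*x*z
∂A₂/∂y = 4*x^2
∂A₃/∂z = 6*y^2
∇·A = 4*x^2 - 4*x*z + 6*y^2
At (3, -3, -3): 126.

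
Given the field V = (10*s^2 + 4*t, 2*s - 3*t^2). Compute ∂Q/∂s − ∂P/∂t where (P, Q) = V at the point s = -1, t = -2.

-2

∂V₂/∂s = 2
∂V₁/∂t = 4
Scalar curl = -2
At (-1, -2): -2.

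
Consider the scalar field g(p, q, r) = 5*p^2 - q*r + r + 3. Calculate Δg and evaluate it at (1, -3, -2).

∂²g/∂p² = 10
∂²g/∂q² = 0
∂²g/∂r² = 0
∇²g = 10
At (1, -3, -2): 10.

10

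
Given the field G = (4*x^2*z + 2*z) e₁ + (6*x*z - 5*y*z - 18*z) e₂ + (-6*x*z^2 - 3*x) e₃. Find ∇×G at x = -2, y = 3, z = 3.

(45, 75, 18)

(∇×G)₁ = ∂G₃/∂y − ∂G₂/∂z = -6*x + 5*y + 18
(∇×G)₂ = ∂G₁/∂z − ∂G₃/∂x = 4*x^2 + 6*z^2 + 5
(∇×G)₃ = ∂G₂/∂x − ∂G₁/∂y = 6*z
∇×G = (-6*x + 5*y + 18, 4*x^2 + 6*z^2 + 5, 6*z)
At (-2, 3, 3): (45, 75, 18).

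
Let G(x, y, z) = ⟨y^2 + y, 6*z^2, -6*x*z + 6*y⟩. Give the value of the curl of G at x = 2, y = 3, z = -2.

(∇×G)₁ = ∂G₃/∂y − ∂G₂/∂z = -12*z + 6
(∇×G)₂ = ∂G₁/∂z − ∂G₃/∂x = 6*z
(∇×G)₃ = ∂G₂/∂x − ∂G₁/∂y = -2*y - 1
∇×G = (-12*z + 6, 6*z, -2*y - 1)
At (2, 3, -2): (30, -12, -7).

(30, -12, -7)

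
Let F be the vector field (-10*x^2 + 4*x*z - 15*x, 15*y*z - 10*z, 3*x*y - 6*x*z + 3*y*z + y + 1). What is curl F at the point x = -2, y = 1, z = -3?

(∇×F)₁ = ∂F₃/∂y − ∂F₂/∂z = 3*x - 15*y + 3*z + 11
(∇×F)₂ = ∂F₁/∂z − ∂F₃/∂x = 4*x - 3*y + 6*z
(∇×F)₃ = ∂F₂/∂x − ∂F₁/∂y = 0
∇×F = (3*x - 15*y + 3*z + 11, 4*x - 3*y + 6*z, 0)
At (-2, 1, -3): (-19, -29, 0).

(-19, -29, 0)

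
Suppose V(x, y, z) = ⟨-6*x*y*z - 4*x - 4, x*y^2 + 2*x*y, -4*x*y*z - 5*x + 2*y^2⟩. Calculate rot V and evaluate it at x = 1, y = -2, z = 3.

(-20, -7, 18)

(∇×V)₁ = ∂V₃/∂y − ∂V₂/∂z = -4*x*z + 4*y
(∇×V)₂ = ∂V₁/∂z − ∂V₃/∂x = -6*x*y + 4*y*z + 5
(∇×V)₃ = ∂V₂/∂x − ∂V₁/∂y = 6*x*z + y^2 + 2*y
∇×V = (-4*x*z + 4*y, -6*x*y + 4*y*z + 5, 6*x*z + y^2 + 2*y)
At (1, -2, 3): (-20, -7, 18).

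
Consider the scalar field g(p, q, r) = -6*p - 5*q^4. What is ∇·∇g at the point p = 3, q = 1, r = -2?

∂²g/∂p² = 0
∂²g/∂q² = -60*q^2
∂²g/∂r² = 0
∇²g = -60*q^2
At (3, 1, -2): -60.

-60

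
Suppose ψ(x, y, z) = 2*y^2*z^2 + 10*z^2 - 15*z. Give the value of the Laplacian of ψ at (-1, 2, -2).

52

∂²ψ/∂x² = 0
∂²ψ/∂y² = 4*z^2
∂²ψ/∂z² = 4*(y^2 + 5)
∇²ψ = 4*y^2 + 4*z^2 + 20
At (-1, 2, -2): 52.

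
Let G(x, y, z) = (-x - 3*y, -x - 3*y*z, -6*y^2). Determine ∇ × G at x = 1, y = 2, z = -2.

(-18, 0, 2)

(∇×G)₁ = ∂G₃/∂y − ∂G₂/∂z = -9*y
(∇×G)₂ = ∂G₁/∂z − ∂G₃/∂x = 0
(∇×G)₃ = ∂G₂/∂x − ∂G₁/∂y = 2
∇×G = (-9*y, 0, 2)
At (1, 2, -2): (-18, 0, 2).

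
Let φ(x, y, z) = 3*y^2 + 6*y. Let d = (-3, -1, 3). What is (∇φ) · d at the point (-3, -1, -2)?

0

∂φ/∂x = 0
∂φ/∂y = 6*y + 6
∂φ/∂z = 0
∇φ at (-3, -1, -2) = (0, 0, 0)
∇φ · d = (0)(-3) + (0)(-1) + (0)(3) = 0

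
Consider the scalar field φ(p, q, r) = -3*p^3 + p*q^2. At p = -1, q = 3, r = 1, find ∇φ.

(0, -6, 0)

∂φ/∂p = -9*p^2 + q^2
∂φ/∂q = 2*p*q
∂φ/∂r = 0
∇φ = (-9*p^2 + q^2, 2*p*q, 0)
At (-1, 3, 1): (0, -6, 0).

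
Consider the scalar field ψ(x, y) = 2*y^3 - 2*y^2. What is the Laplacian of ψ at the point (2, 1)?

∂²ψ/∂x² = 0
∂²ψ/∂y² = 4*(3*y - 1)
∇²ψ = 12*y - 4
At (2, 1): 8.

8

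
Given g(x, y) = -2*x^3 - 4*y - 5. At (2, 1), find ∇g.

(-24, -4)

∂g/∂x = -6*x^2
∂g/∂y = -4
∇g = (-6*x^2, -4)
At (2, 1): (-24, -4).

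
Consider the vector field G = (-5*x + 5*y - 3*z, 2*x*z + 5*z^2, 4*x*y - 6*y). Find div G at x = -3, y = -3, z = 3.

∂G₁/∂x = -5
∂G₂/∂y = 0
∂G₃/∂z = 0
∇·G = -5
At (-3, -3, 3): -5.

-5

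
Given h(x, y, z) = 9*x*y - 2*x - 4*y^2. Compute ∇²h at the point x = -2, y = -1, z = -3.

∂²h/∂x² = 0
∂²h/∂y² = -8
∂²h/∂z² = 0
∇²h = -8
At (-2, -1, -3): -8.

-8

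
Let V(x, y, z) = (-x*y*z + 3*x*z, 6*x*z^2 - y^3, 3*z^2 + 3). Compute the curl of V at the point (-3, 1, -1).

(-36, -6, 9)

(∇×V)₁ = ∂V₃/∂y − ∂V₂/∂z = -12*x*z
(∇×V)₂ = ∂V₁/∂z − ∂V₃/∂x = -x*y + 3*x
(∇×V)₃ = ∂V₂/∂x − ∂V₁/∂y = x*z + 6*z^2
∇×V = (-12*x*z, -x*y + 3*x, x*z + 6*z^2)
At (-3, 1, -1): (-36, -6, 9).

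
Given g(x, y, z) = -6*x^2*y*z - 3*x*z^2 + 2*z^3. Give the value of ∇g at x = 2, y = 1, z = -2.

∂g/∂x = -12*x*y*z - 3*z^2
∂g/∂y = -6*x^2*z
∂g/∂z = -6*x^2*y - 6*x*z + 6*z^2
∇g = (-12*x*y*z - 3*z^2, -6*x^2*z, -6*x^2*y - 6*x*z + 6*z^2)
At (2, 1, -2): (36, 48, 24).

(36, 48, 24)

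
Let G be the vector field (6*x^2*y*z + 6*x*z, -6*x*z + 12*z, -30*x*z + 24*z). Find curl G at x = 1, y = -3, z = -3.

(∇×G)₁ = ∂G₃/∂y − ∂G₂/∂z = 6*x - 12
(∇×G)₂ = ∂G₁/∂z − ∂G₃/∂x = 6*x^2*y + 6*x + 30*z
(∇×G)₃ = ∂G₂/∂x − ∂G₁/∂y = -6*x^2*z - 6*z
∇×G = (6*x - 12, 6*x^2*y + 6*x + 30*z, -6*x^2*z - 6*z)
At (1, -3, -3): (-6, -102, 36).

(-6, -102, 36)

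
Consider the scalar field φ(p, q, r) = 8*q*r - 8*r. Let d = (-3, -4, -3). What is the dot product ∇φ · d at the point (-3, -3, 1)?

∂φ/∂p = 0
∂φ/∂q = 8*r
∂φ/∂r = 8*q - 8
∇φ at (-3, -3, 1) = (0, 8, -32)
∇φ · d = (0)(-3) + (8)(-4) + (-32)(-3) = 64

64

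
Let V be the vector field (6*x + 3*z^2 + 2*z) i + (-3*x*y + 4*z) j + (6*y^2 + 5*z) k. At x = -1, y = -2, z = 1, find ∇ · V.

14

∂V₁/∂x = 6
∂V₂/∂y = -3*x
∂V₃/∂z = 5
∇·V = -3*x + 11
At (-1, -2, 1): 14.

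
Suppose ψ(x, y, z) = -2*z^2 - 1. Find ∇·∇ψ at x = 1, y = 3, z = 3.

∂²ψ/∂x² = 0
∂²ψ/∂y² = 0
∂²ψ/∂z² = -4
∇²ψ = -4
At (1, 3, 3): -4.

-4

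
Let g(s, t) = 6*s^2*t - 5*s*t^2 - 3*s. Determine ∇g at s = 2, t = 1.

∂g/∂s = 12*s*t - 5*t^2 - 3
∂g/∂t = 6*s^2 - 10*s*t
∇g = (12*s*t - 5*t^2 - 3, 6*s^2 - 10*s*t)
At (2, 1): (16, 4).

(16, 4)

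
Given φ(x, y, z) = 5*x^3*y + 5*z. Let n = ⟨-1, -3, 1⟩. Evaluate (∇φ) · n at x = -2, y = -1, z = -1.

185

∂φ/∂x = 15*x^2*y
∂φ/∂y = 5*x^3
∂φ/∂z = 5
∇φ at (-2, -1, -1) = (-60, -40, 5)
∇φ · n = (-60)(-1) + (-40)(-3) + (5)(1) = 185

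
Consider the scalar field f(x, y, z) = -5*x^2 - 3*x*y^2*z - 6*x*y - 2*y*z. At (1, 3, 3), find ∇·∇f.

∂²f/∂x² = -10
∂²f/∂y² = -6*x*z
∂²f/∂z² = 0
∇²f = -6*x*z - 10
At (1, 3, 3): -28.

-28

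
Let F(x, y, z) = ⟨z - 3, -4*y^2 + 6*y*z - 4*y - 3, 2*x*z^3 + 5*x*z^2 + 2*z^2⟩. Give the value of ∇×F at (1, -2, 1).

(∇×F)₁ = ∂F₃/∂y − ∂F₂/∂z = -6*y
(∇×F)₂ = ∂F₁/∂z − ∂F₃/∂x = -2*z^3 - 5*z^2 + 1
(∇×F)₃ = ∂F₂/∂x − ∂F₁/∂y = 0
∇×F = (-6*y, -2*z^3 - 5*z^2 + 1, 0)
At (1, -2, 1): (12, -6, 0).

(12, -6, 0)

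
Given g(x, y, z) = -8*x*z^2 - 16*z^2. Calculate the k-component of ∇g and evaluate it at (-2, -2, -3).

(∇g)_3 = ∂g/∂z = -16*x*z - 32*z
At (-2, -2, -3): 0.

0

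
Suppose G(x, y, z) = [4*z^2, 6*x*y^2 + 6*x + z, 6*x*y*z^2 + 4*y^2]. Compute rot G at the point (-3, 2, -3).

(-147, -132, 30)

(∇×G)₁ = ∂G₃/∂y − ∂G₂/∂z = 6*x*z^2 + 8*y - 1
(∇×G)₂ = ∂G₁/∂z − ∂G₃/∂x = -6*y*z^2 + 8*z
(∇×G)₃ = ∂G₂/∂x − ∂G₁/∂y = 6*y^2 + 6
∇×G = (6*x*z^2 + 8*y - 1, -6*y*z^2 + 8*z, 6*y^2 + 6)
At (-3, 2, -3): (-147, -132, 30).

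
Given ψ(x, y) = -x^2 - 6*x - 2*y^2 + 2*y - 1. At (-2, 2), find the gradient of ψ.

∂ψ/∂x = -2*x - 6
∂ψ/∂y = -4*y + 2
∇ψ = (-2*x - 6, -4*y + 2)
At (-2, 2): (-2, -6).

(-2, -6)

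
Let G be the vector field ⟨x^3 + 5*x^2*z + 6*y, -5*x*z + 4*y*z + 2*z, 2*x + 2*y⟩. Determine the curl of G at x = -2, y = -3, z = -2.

(∇×G)₁ = ∂G₃/∂y − ∂G₂/∂z = 5*x - 4*y
(∇×G)₂ = ∂G₁/∂z − ∂G₃/∂x = 5*x^2 - 2
(∇×G)₃ = ∂G₂/∂x − ∂G₁/∂y = -5*z - 6
∇×G = (5*x - 4*y, 5*x^2 - 2, -5*z - 6)
At (-2, -3, -2): (2, 18, 4).

(2, 18, 4)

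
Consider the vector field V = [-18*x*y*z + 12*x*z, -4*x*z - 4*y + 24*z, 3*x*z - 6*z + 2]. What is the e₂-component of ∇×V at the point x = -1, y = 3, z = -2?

(∇×V)_2 = ∂V₁/∂z − ∂V₃/∂x
= -18*x*y + 12*x − (3*z)
= -18*x*y + 12*x - 3*z
At (-1, 3, -2): 48.

48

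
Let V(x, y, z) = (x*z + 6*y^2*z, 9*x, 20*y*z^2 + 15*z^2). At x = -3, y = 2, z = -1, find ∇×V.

(20, 21, 33)

(∇×V)₁ = ∂V₃/∂y − ∂V₂/∂z = 20*z^2
(∇×V)₂ = ∂V₁/∂z − ∂V₃/∂x = x + 6*y^2
(∇×V)₃ = ∂V₂/∂x − ∂V₁/∂y = -12*y*z + 9
∇×V = (20*z^2, x + 6*y^2, -12*y*z + 9)
At (-3, 2, -1): (20, 21, 33).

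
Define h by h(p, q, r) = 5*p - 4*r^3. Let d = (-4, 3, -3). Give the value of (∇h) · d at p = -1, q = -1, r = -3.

∂h/∂p = 5
∂h/∂q = 0
∂h/∂r = -12*r^2
∇h at (-1, -1, -3) = (5, 0, -108)
∇h · d = (5)(-4) + (0)(3) + (-108)(-3) = 304

304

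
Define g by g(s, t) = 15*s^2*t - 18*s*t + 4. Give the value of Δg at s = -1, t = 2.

60

∂²g/∂s² = 30*t
∂²g/∂t² = 0
∇²g = 30*t
At (-1, 2): 60.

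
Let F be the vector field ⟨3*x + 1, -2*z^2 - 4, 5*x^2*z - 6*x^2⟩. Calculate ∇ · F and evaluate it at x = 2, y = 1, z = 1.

∂F₁/∂x = 3
∂F₂/∂y = 0
∂F₃/∂z = 5*x^2
∇·F = 5*x^2 + 3
At (2, 1, 1): 23.

23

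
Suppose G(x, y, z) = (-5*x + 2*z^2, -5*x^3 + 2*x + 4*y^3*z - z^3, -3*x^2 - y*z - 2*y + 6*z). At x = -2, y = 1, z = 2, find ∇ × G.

(∇×G)₁ = ∂G₃/∂y − ∂G₂/∂z = -4*y^3 + 3*z^2 - z - 2
(∇×G)₂ = ∂G₁/∂z − ∂G₃/∂x = 6*x + 4*z
(∇×G)₃ = ∂G₂/∂x − ∂G₁/∂y = -15*x^2 + 2
∇×G = (-4*y^3 + 3*z^2 - z - 2, 6*x + 4*z, -15*x^2 + 2)
At (-2, 1, 2): (4, -4, -58).

(4, -4, -58)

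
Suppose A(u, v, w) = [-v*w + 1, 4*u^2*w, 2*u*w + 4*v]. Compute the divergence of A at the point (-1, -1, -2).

-2

∂A₁/∂u = 0
∂A₂/∂v = 0
∂A₃/∂w = 2*u
∇·A = 2*u
At (-1, -1, -2): -2.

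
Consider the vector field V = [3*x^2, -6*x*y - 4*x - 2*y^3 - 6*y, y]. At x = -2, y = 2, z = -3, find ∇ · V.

-30

∂V₁/∂x = 6*x
∂V₂/∂y = -6*x - 6*y^2 - 6
∂V₃/∂z = 0
∇·V = -6*y^2 - 6
At (-2, 2, -3): -30.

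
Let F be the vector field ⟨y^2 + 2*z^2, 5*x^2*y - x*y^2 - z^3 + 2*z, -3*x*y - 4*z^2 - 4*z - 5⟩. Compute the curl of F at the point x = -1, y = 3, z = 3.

(∇×F)₁ = ∂F₃/∂y − ∂F₂/∂z = -3*x + 3*z^2 - 2
(∇×F)₂ = ∂F₁/∂z − ∂F₃/∂x = 3*y + 4*z
(∇×F)₃ = ∂F₂/∂x − ∂F₁/∂y = 10*x*y - y^2 - 2*y
∇×F = (-3*x + 3*z^2 - 2, 3*y + 4*z, 10*x*y - y^2 - 2*y)
At (-1, 3, 3): (28, 21, -45).

(28, 21, -45)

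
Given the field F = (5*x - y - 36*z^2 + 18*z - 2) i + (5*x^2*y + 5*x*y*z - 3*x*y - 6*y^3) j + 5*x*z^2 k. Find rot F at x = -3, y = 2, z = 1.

(∇×F)₁ = ∂F₃/∂y − ∂F₂/∂z = -5*x*y
(∇×F)₂ = ∂F₁/∂z − ∂F₃/∂x = -5*z^2 - 72*z + 18
(∇×F)₃ = ∂F₂/∂x − ∂F₁/∂y = 10*x*y + 5*y*z - 3*y + 1
∇×F = (-5*x*y, -5*z^2 - 72*z + 18, 10*x*y + 5*y*z - 3*y + 1)
At (-3, 2, 1): (30, -59, -55).

(30, -59, -55)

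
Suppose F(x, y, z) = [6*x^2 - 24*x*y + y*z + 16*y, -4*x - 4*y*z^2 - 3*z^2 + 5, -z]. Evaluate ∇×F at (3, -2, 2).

(-20, -2, 50)

(∇×F)₁ = ∂F₃/∂y − ∂F₂/∂z = 8*y*z + 6*z
(∇×F)₂ = ∂F₁/∂z − ∂F₃/∂x = y
(∇×F)₃ = ∂F₂/∂x − ∂F₁/∂y = 24*x - z - 20
∇×F = (8*y*z + 6*z, y, 24*x - z - 20)
At (3, -2, 2): (-20, -2, 50).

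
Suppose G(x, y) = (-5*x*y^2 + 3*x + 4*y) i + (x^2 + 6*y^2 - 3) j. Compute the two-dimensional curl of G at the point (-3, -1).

∂G₂/∂x = 2*x
∂G₁/∂y = -10*x*y + 4
Scalar curl = 10*x*y + 2*x - 4
At (-3, -1): 20.

20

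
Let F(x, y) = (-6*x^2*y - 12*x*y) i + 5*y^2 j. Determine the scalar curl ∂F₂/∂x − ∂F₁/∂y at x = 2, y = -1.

∂F₂/∂x = 0
∂F₁/∂y = -6*x^2 - 12*x
Scalar curl = 6*x^2 + 12*x
At (2, -1): 48.

48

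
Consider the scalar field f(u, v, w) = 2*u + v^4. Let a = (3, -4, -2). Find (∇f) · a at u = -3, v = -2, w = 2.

134

∂f/∂u = 2
∂f/∂v = 4*v^3
∂f/∂w = 0
∇f at (-3, -2, 2) = (2, -32, 0)
∇f · a = (2)(3) + (-32)(-4) + (0)(-2) = 134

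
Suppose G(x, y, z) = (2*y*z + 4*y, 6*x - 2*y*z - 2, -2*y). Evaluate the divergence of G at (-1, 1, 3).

-6

∂G₁/∂x = 0
∂G₂/∂y = -2*z
∂G₃/∂z = 0
∇·G = -2*z
At (-1, 1, 3): -6.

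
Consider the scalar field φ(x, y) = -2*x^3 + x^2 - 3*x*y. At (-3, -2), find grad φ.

(-54, 9)

∂φ/∂x = -6*x^2 + 2*x - 3*y
∂φ/∂y = -3*x
∇φ = (-6*x^2 + 2*x - 3*y, -3*x)
At (-3, -2): (-54, 9).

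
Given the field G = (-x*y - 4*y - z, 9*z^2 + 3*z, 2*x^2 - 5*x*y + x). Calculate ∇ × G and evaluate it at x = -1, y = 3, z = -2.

(∇×G)₁ = ∂G₃/∂y − ∂G₂/∂z = -5*x - 18*z - 3
(∇×G)₂ = ∂G₁/∂z − ∂G₃/∂x = -4*x + 5*y - 2
(∇×G)₃ = ∂G₂/∂x − ∂G₁/∂y = x + 4
∇×G = (-5*x - 18*z - 3, -4*x + 5*y - 2, x + 4)
At (-1, 3, -2): (38, 17, 3).

(38, 17, 3)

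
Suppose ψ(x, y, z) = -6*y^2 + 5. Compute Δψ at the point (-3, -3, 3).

∂²ψ/∂x² = 0
∂²ψ/∂y² = -12
∂²ψ/∂z² = 0
∇²ψ = -12
At (-3, -3, 3): -12.

-12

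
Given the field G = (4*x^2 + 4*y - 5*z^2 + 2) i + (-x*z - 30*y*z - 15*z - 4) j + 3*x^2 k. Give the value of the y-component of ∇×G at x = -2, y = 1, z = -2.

(∇×G)_2 = ∂G₁/∂z − ∂G₃/∂x
= -10*z − (6*x)
= -6*x - 10*z
At (-2, 1, -2): 32.

32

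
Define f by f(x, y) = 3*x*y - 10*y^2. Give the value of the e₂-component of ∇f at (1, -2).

(∇f)_2 = ∂f/∂y = 3*x - 20*y
At (1, -2): 43.

43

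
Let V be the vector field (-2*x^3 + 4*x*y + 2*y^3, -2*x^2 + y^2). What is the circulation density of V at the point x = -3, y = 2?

∂V₂/∂x = -4*x
∂V₁/∂y = 4*x + 6*y^2
Scalar curl = -8*x - 6*y^2
At (-3, 2): 0.

0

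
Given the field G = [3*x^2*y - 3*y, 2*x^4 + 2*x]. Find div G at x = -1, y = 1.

-6

∂G₁/∂x = 6*x*y
∂G₂/∂y = 0
∇·G = 6*x*y
At (-1, 1): -6.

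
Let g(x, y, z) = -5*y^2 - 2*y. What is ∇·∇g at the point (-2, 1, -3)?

∂²g/∂x² = 0
∂²g/∂y² = -10
∂²g/∂z² = 0
∇²g = -10
At (-2, 1, -3): -10.

-10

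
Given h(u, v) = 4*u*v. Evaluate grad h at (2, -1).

∂h/∂u = 4*v
∂h/∂v = 4*u
∇h = (4*v, 4*u)
At (2, -1): (-4, 8).

(-4, 8)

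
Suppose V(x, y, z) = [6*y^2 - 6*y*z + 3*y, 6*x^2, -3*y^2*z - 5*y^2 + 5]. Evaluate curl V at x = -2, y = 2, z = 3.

(-56, -12, -33)

(∇×V)₁ = ∂V₃/∂y − ∂V₂/∂z = -6*y*z - 10*y
(∇×V)₂ = ∂V₁/∂z − ∂V₃/∂x = -6*y
(∇×V)₃ = ∂V₂/∂x − ∂V₁/∂y = 12*x - 12*y + 6*z - 3
∇×V = (-6*y*z - 10*y, -6*y, 12*x - 12*y + 6*z - 3)
At (-2, 2, 3): (-56, -12, -33).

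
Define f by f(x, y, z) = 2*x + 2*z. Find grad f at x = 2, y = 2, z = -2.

(2, 0, 2)

∂f/∂x = 2
∂f/∂y = 0
∂f/∂z = 2
∇f = (2, 0, 2)
At (2, 2, -2): (2, 0, 2).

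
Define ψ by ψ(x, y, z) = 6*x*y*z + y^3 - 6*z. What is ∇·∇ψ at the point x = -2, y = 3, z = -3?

∂²ψ/∂x² = 0
∂²ψ/∂y² = 6*y
∂²ψ/∂z² = 0
∇²ψ = 6*y
At (-2, 3, -3): 18.

18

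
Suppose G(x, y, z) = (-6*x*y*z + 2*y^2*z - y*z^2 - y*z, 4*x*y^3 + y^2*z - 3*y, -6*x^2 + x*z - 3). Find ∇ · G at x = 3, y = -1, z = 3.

48

∂G₁/∂x = -6*y*z
∂G₂/∂y = 12*x*y^2 + 2*y*z - 3
∂G₃/∂z = x
∇·G = 12*x*y^2 + x - 4*y*z - 3
At (3, -1, 3): 48.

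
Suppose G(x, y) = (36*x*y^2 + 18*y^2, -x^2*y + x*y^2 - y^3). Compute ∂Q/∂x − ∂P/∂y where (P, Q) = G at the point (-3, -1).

∂G₂/∂x = -2*x*y + y^2
∂G₁/∂y = 72*x*y + 36*y
Scalar curl = -74*x*y + y^2 - 36*y
At (-3, -1): -185.

-185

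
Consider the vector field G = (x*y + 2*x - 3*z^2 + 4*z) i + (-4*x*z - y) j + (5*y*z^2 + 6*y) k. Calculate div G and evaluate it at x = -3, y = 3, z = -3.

∂G₁/∂x = y + 2
∂G₂/∂y = -1
∂G₃/∂z = 10*y*z
∇·G = 10*y*z + y + 1
At (-3, 3, -3): -86.

-86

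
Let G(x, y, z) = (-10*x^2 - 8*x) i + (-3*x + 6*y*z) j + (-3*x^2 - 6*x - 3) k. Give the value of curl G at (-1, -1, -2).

(6, 0, -3)

(∇×G)₁ = ∂G₃/∂y − ∂G₂/∂z = -6*y
(∇×G)₂ = ∂G₁/∂z − ∂G₃/∂x = 6*x + 6
(∇×G)₃ = ∂G₂/∂x − ∂G₁/∂y = -3
∇×G = (-6*y, 6*x + 6, -3)
At (-1, -1, -2): (6, 0, -3).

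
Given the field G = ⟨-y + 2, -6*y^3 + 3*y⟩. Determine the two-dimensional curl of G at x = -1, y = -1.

1

∂G₂/∂x = 0
∂G₁/∂y = -1
Scalar curl = 1
At (-1, -1): 1.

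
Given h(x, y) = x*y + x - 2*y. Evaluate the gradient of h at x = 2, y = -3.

∂h/∂x = y + 1
∂h/∂y = x - 2
∇h = (y + 1, x - 2)
At (2, -3): (-2, 0).

(-2, 0)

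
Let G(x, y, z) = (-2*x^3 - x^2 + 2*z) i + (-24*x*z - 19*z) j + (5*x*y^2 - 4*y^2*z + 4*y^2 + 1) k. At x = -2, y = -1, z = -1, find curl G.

(-25, -3, 24)

(∇×G)₁ = ∂G₃/∂y − ∂G₂/∂z = 10*x*y + 24*x - 8*y*z + 8*y + 19
(∇×G)₂ = ∂G₁/∂z − ∂G₃/∂x = -5*y^2 + 2
(∇×G)₃ = ∂G₂/∂x − ∂G₁/∂y = -24*z
∇×G = (10*x*y + 24*x - 8*y*z + 8*y + 19, -5*y^2 + 2, -24*z)
At (-2, -1, -1): (-25, -3, 24).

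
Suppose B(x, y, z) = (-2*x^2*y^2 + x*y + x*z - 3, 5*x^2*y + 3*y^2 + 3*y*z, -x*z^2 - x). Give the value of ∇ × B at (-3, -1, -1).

(∇×B)₁ = ∂B₃/∂y − ∂B₂/∂z = -3*y
(∇×B)₂ = ∂B₁/∂z − ∂B₃/∂x = x + z^2 + 1
(∇×B)₃ = ∂B₂/∂x − ∂B₁/∂y = 4*x^2*y + 10*x*y - x
∇×B = (-3*y, x + z^2 + 1, 4*x^2*y + 10*x*y - x)
At (-3, -1, -1): (3, -1, -3).

(3, -1, -3)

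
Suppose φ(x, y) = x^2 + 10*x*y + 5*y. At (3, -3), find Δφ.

2

∂²φ/∂x² = 2
∂²φ/∂y² = 0
∇²φ = 2
At (3, -3): 2.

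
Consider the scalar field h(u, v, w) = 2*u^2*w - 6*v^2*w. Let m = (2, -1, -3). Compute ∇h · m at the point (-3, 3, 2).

132

∂h/∂u = 4*u*w
∂h/∂v = -12*v*w
∂h/∂w = 2*u^2 - 6*v^2
∇h at (-3, 3, 2) = (-24, -72, -36)
∇h · m = (-24)(2) + (-72)(-1) + (-36)(-3) = 132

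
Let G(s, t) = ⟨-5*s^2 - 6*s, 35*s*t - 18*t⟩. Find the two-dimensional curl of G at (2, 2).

70

∂G₂/∂s = 35*t
∂G₁/∂t = 0
Scalar curl = 35*t
At (2, 2): 70.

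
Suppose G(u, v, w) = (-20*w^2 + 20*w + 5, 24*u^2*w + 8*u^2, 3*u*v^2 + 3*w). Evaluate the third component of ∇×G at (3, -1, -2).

(∇×G)_3 = ∂G₂/∂u − ∂G₁/∂v
= 48*u*w + 16*u − (0)
= 48*u*w + 16*u
At (3, -1, -2): -240.

-240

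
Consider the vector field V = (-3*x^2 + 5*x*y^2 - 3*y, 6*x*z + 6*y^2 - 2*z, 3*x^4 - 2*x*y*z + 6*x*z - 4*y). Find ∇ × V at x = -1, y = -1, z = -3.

(∇×V)₁ = ∂V₃/∂y − ∂V₂/∂z = -2*x*z - 6*x - 2
(∇×V)₂ = ∂V₁/∂z − ∂V₃/∂x = -12*x^3 + 2*y*z - 6*z
(∇×V)₃ = ∂V₂/∂x − ∂V₁/∂y = -10*x*y + 6*z + 3
∇×V = (-2*x*z - 6*x - 2, -12*x^3 + 2*y*z - 6*z, -10*x*y + 6*z + 3)
At (-1, -1, -3): (-2, 36, -25).

(-2, 36, -25)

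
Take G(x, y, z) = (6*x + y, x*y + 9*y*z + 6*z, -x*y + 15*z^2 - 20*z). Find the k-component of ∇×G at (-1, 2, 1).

1

(∇×G)_3 = ∂G₂/∂x − ∂G₁/∂y
= y − (1)
= y - 1
At (-1, 2, 1): 1.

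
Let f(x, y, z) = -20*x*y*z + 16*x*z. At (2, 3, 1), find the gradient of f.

(-44, -40, -88)

∂f/∂x = -20*y*z + 16*z
∂f/∂y = -20*x*z
∂f/∂z = -20*x*y + 16*x
∇f = (-20*y*z + 16*z, -20*x*z, -20*x*y + 16*x)
At (2, 3, 1): (-44, -40, -88).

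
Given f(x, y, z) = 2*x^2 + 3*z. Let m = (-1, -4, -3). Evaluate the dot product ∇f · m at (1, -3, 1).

∂f/∂x = 4*x
∂f/∂y = 0
∂f/∂z = 3
∇f at (1, -3, 1) = (4, 0, 3)
∇f · m = (4)(-1) + (0)(-4) + (3)(-3) = -13

-13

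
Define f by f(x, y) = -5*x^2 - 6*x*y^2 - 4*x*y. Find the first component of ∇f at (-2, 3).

-46

(∇f)_1 = ∂f/∂x = -10*x - 6*y^2 - 4*y
At (-2, 3): -46.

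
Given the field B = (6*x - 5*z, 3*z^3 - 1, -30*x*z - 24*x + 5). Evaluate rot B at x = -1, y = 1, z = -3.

(-81, -71, 0)

(∇×B)₁ = ∂B₃/∂y − ∂B₂/∂z = -9*z^2
(∇×B)₂ = ∂B₁/∂z − ∂B₃/∂x = 30*z + 19
(∇×B)₃ = ∂B₂/∂x − ∂B₁/∂y = 0
∇×B = (-9*z^2, 30*z + 19, 0)
At (-1, 1, -3): (-81, -71, 0).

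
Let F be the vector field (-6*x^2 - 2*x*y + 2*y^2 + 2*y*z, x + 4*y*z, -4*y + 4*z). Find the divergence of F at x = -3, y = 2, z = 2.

44

∂F₁/∂x = -12*x - 2*y
∂F₂/∂y = 4*z
∂F₃/∂z = 4
∇·F = -12*x - 2*y + 4*z + 4
At (-3, 2, 2): 44.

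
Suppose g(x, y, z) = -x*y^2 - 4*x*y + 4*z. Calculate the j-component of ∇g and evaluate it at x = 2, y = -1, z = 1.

-4

(∇g)_2 = ∂g/∂y = -2*x*y - 4*x
At (2, -1, 1): -4.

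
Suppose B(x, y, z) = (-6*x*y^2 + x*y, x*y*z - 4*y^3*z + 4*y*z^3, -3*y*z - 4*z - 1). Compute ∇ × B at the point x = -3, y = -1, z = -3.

(∇×B)₁ = ∂B₃/∂y − ∂B₂/∂z = -x*y + 4*y^3 - 12*y*z^2 - 3*z
(∇×B)₂ = ∂B₁/∂z − ∂B₃/∂x = 0
(∇×B)₃ = ∂B₂/∂x − ∂B₁/∂y = 12*x*y - x + y*z
∇×B = (-x*y + 4*y^3 - 12*y*z^2 - 3*z, 0, 12*x*y - x + y*z)
At (-3, -1, -3): (110, 0, 42).

(110, 0, 42)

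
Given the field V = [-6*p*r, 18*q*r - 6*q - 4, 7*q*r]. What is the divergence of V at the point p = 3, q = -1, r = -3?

∂V₁/∂p = -6*r
∂V₂/∂q = 18*r - 6
∂V₃/∂r = 7*q
∇·V = 7*q + 12*r - 6
At (3, -1, -3): -49.

-49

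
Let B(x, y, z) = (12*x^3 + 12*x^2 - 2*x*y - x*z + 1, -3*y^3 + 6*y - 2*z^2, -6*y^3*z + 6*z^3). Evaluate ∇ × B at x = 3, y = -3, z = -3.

(∇×B)₁ = ∂B₃/∂y − ∂B₂/∂z = -18*y^2*z + 4*z
(∇×B)₂ = ∂B₁/∂z − ∂B₃/∂x = -x
(∇×B)₃ = ∂B₂/∂x − ∂B₁/∂y = 2*x
∇×B = (-18*y^2*z + 4*z, -x, 2*x)
At (3, -3, -3): (474, -3, 6).

(474, -3, 6)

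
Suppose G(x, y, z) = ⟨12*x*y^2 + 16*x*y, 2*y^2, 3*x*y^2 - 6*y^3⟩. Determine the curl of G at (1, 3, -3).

(∇×G)₁ = ∂G₃/∂y − ∂G₂/∂z = 6*x*y - 18*y^2
(∇×G)₂ = ∂G₁/∂z − ∂G₃/∂x = -3*y^2
(∇×G)₃ = ∂G₂/∂x − ∂G₁/∂y = -24*x*y - 16*x
∇×G = (6*x*y - 18*y^2, -3*y^2, -24*x*y - 16*x)
At (1, 3, -3): (-144, -27, -88).

(-144, -27, -88)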